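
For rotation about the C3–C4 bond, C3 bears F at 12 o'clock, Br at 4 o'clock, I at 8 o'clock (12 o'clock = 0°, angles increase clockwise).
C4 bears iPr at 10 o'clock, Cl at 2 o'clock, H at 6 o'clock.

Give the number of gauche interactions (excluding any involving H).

4

Non-H gauche pairs: F(0°)/iPr(300°); F(0°)/Cl(60°); Br(120°)/Cl(60°); I(240°)/iPr(300°) — 4 interactions.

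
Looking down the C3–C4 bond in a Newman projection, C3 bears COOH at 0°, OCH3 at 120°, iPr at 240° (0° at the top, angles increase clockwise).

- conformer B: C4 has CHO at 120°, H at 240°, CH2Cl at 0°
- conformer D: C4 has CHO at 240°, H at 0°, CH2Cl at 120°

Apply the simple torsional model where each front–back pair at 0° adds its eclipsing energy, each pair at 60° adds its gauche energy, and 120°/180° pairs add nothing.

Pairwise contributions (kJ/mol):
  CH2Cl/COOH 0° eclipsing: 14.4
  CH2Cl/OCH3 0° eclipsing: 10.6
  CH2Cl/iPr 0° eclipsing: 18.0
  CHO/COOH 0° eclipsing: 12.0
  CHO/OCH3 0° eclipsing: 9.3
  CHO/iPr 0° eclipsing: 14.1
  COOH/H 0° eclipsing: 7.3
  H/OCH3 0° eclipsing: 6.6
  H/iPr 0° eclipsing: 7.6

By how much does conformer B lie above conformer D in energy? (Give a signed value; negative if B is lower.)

B (eclipsed): COOH(0°)/CH2Cl(0°) eclipsed 14.4; OCH3(120°)/CHO(120°) eclipsed 9.3; iPr(240°)/H(240°) eclipsed 7.6 → 31.3 kJ/mol.
D (eclipsed): COOH(0°)/H(0°) eclipsed 7.3; OCH3(120°)/CH2Cl(120°) eclipsed 10.6; iPr(240°)/CHO(240°) eclipsed 14.1 → 32.0 kJ/mol.
E(B) − E(D) = 31.3 − 32.0 = -0.7 kJ/mol.

-0.7 kJ/mol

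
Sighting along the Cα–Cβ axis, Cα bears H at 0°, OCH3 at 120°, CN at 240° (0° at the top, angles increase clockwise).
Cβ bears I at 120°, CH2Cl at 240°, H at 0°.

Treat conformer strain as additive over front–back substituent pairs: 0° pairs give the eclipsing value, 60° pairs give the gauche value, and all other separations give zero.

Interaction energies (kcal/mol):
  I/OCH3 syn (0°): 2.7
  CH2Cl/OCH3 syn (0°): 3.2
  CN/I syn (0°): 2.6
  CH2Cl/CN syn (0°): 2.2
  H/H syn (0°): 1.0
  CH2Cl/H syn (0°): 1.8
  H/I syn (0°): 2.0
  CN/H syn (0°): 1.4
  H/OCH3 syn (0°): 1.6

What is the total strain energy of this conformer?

This conformer (eclipsed): H–H eclipsed, OCH3–I eclipsed, CN–CH2Cl eclipsed; 1.0 + 2.7 + 2.2 = 5.9 kcal/mol.

5.9 kcal/mol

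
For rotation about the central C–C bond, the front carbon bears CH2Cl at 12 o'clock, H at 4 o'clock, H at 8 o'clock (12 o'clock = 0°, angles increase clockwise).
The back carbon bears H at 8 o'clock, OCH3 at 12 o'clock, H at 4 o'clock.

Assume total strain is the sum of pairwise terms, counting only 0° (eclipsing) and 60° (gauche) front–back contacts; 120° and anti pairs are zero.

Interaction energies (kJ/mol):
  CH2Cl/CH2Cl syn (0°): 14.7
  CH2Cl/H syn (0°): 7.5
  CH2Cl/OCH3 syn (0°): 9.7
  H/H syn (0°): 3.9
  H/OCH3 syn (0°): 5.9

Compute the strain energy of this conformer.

17.5 kJ/mol

This conformer (eclipsed): CH2Cl–OCH3 eclipsed, H–H eclipsed, H–H eclipsed; 9.7 + 3.9 + 3.9 = 17.5 kJ/mol.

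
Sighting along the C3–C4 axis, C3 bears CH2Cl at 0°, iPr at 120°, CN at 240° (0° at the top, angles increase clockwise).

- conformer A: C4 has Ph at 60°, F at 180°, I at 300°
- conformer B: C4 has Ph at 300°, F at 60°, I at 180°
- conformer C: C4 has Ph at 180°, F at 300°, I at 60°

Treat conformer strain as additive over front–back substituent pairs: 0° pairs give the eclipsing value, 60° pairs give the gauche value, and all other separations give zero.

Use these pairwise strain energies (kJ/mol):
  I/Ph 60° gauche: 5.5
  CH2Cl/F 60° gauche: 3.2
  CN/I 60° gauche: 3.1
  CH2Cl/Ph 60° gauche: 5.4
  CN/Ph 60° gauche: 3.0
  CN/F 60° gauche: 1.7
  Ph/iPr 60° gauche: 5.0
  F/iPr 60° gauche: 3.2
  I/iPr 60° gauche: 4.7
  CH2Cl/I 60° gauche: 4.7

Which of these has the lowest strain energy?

C

A (staggered): CH2Cl(0°)/Ph(60°) gauche 5.4; CH2Cl(0°)/I(300°) gauche 4.7; iPr(120°)/Ph(60°) gauche 5.0; iPr(120°)/F(180°) gauche 3.2; CN(240°)/F(180°) gauche 1.7; CN(240°)/I(300°) gauche 3.1 → 23.1 kJ/mol.
B (staggered): CH2Cl(0°)/Ph(300°) gauche 5.4; CH2Cl(0°)/F(60°) gauche 3.2; iPr(120°)/F(60°) gauche 3.2; iPr(120°)/I(180°) gauche 4.7; CN(240°)/Ph(300°) gauche 3.0; CN(240°)/I(180°) gauche 3.1 → 22.6 kJ/mol.
C (staggered): CH2Cl(0°)/F(300°) gauche 3.2; CH2Cl(0°)/I(60°) gauche 4.7; iPr(120°)/Ph(180°) gauche 5.0; iPr(120°)/I(60°) gauche 4.7; CN(240°)/Ph(180°) gauche 3.0; CN(240°)/F(300°) gauche 1.7 → 22.3 kJ/mol.
C has the lowest total (22.3 kJ/mol).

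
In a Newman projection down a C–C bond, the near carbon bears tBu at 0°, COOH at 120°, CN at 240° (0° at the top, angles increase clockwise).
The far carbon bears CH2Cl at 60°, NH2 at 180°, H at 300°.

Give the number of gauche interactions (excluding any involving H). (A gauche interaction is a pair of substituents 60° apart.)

Non-H gauche pairs: tBu(0°)/CH2Cl(60°); COOH(120°)/CH2Cl(60°); COOH(120°)/NH2(180°); CN(240°)/NH2(180°) — 4 interactions.

4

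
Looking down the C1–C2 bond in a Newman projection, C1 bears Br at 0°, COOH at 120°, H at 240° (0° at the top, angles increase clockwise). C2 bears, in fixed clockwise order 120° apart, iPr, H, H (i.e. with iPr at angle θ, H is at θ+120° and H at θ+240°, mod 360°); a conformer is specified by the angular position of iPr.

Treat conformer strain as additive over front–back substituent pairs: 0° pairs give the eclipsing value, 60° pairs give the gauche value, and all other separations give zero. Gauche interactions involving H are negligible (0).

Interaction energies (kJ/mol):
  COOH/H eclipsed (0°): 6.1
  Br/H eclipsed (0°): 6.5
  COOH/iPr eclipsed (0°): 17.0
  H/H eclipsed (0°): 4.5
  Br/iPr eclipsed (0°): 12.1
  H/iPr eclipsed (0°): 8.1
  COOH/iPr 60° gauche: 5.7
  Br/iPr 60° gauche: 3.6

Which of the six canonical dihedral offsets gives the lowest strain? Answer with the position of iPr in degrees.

iPr at 0° is eclipsed. Br at 0° is eclipsed with iPr at 0° (12.1); COOH at 120° is eclipsed with H at 120° (6.1); H at 240° is eclipsed with H at 240° (4.5). Total 22.7 kJ/mol.
iPr at 60° is staggered. Br at 0° is gauche with iPr at 60° (3.6); COOH at 120° is gauche with iPr at 60° (5.7). Total 9.3 kJ/mol.
iPr at 120° is eclipsed. Br at 0° is eclipsed with H at 0° (6.5); COOH at 120° is eclipsed with iPr at 120° (17.0); H at 240° is eclipsed with H at 240° (4.5). Total 28.0 kJ/mol.
iPr at 180° is staggered. COOH at 120° is gauche with iPr at 180° (5.7). Total 5.7 kJ/mol.
iPr at 240° is eclipsed. Br at 0° is eclipsed with H at 0° (6.5); COOH at 120° is eclipsed with H at 120° (6.1); H at 240° is eclipsed with iPr at 240° (8.1). Total 20.7 kJ/mol.
iPr at 300° is staggered. Br at 0° is gauche with iPr at 300° (3.6). Total 3.6 kJ/mol.
The minimum (3.6 kJ/mol) occurs with iPr at 300°.

300°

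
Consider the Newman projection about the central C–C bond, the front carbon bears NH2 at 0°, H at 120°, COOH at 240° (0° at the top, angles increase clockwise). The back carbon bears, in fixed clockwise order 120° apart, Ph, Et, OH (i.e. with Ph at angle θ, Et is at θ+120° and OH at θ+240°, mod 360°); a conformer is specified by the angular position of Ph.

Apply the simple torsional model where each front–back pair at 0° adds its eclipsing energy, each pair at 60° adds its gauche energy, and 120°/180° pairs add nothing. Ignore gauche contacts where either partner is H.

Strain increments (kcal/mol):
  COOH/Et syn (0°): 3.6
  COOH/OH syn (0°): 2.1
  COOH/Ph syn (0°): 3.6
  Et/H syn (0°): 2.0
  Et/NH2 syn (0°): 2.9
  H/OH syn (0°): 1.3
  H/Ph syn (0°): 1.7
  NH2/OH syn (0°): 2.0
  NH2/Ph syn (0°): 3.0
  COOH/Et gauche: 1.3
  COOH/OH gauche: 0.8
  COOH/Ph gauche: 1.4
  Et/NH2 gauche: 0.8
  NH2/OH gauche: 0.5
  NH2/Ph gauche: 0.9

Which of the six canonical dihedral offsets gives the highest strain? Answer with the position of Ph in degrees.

Ph at 0° is eclipsed. NH2 at 0° is eclipsed with Ph at 0° (3.0); H at 120° is eclipsed with Et at 120° (2.0); COOH at 240° is eclipsed with OH at 240° (2.1). Total 7.1 kcal/mol.
Ph at 60° is staggered. NH2 at 0° is gauche with Ph at 60° (0.9); NH2 at 0° is gauche with OH at 300° (0.5); COOH at 240° is gauche with Et at 180° (1.3); COOH at 240° is gauche with OH at 300° (0.8). Total 3.5 kcal/mol.
Ph at 120° is eclipsed. NH2 at 0° is eclipsed with OH at 0° (2.0); H at 120° is eclipsed with Ph at 120° (1.7); COOH at 240° is eclipsed with Et at 240° (3.6). Total 7.3 kcal/mol.
Ph at 180° is staggered. NH2 at 0° is gauche with Et at 300° (0.8); NH2 at 0° is gauche with OH at 60° (0.5); COOH at 240° is gauche with Ph at 180° (1.4); COOH at 240° is gauche with Et at 300° (1.3). Total 4.0 kcal/mol.
Ph at 240° is eclipsed. NH2 at 0° is eclipsed with Et at 0° (2.9); H at 120° is eclipsed with OH at 120° (1.3); COOH at 240° is eclipsed with Ph at 240° (3.6). Total 7.8 kcal/mol.
Ph at 300° is staggered. NH2 at 0° is gauche with Ph at 300° (0.9); NH2 at 0° is gauche with Et at 60° (0.8); COOH at 240° is gauche with Ph at 300° (1.4); COOH at 240° is gauche with OH at 180° (0.8). Total 3.9 kcal/mol.
The maximum (7.8 kcal/mol) occurs with Ph at 240°.

240°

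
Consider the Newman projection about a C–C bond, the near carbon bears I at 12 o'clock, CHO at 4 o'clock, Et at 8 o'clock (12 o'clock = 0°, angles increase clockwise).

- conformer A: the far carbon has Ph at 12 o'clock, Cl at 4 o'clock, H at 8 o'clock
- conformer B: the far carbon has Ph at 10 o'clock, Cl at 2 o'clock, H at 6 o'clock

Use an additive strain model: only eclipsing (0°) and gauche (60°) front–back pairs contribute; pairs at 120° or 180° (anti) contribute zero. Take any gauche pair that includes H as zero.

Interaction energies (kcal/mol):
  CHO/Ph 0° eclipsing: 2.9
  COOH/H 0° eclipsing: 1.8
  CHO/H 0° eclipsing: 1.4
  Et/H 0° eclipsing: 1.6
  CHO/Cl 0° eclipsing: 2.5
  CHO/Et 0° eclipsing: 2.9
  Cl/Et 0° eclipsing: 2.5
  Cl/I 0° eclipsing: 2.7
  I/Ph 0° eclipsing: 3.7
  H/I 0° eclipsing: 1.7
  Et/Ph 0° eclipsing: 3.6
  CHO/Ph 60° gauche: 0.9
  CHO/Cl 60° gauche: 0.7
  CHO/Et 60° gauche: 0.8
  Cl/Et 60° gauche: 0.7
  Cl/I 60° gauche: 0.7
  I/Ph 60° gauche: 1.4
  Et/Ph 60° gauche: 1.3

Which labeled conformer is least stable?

A (eclipsed): I(0°)/Ph(0°) eclipsed 3.7; CHO(120°)/Cl(120°) eclipsed 2.5; Et(240°)/H(240°) eclipsed 1.6 → 7.8 kcal/mol.
B (staggered): I(0°)/Ph(300°) gauche 1.4; I(0°)/Cl(60°) gauche 0.7; CHO(120°)/Cl(60°) gauche 0.7; Et(240°)/Ph(300°) gauche 1.3 → 4.1 kcal/mol.
A has the highest total (7.8 kcal/mol).

A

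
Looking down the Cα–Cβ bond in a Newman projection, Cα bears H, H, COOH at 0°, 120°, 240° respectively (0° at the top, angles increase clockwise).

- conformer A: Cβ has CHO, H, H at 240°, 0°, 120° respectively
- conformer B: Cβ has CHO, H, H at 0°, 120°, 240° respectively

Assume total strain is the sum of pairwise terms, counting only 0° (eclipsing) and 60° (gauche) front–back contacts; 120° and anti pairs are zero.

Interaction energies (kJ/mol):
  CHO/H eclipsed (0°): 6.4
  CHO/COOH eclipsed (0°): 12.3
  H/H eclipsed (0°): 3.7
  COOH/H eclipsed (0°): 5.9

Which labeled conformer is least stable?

A

A (eclipsed): H(0°)/H(0°) eclipsed 3.7; H(120°)/H(120°) eclipsed 3.7; COOH(240°)/CHO(240°) eclipsed 12.3 → 19.7 kJ/mol.
B (eclipsed): H(0°)/CHO(0°) eclipsed 6.4; H(120°)/H(120°) eclipsed 3.7; COOH(240°)/H(240°) eclipsed 5.9 → 16.0 kJ/mol.
A has the highest total (19.7 kJ/mol).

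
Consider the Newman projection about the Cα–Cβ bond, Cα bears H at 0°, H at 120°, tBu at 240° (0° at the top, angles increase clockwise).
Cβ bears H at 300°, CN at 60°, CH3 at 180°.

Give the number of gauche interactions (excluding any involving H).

1

Non-H gauche pairs: tBu(240°)/CH3(180°) — 1 interaction.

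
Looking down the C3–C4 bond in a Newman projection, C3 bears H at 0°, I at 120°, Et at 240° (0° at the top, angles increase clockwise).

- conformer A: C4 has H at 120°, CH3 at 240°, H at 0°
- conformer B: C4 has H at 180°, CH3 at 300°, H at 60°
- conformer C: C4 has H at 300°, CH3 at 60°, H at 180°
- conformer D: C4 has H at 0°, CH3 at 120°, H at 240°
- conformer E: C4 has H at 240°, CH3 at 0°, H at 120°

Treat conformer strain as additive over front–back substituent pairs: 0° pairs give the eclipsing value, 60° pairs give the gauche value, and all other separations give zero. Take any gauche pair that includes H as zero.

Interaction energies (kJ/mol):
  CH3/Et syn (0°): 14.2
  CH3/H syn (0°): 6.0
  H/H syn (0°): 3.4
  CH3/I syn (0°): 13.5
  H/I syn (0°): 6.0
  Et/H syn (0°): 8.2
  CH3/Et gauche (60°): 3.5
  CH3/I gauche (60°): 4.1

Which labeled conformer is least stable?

A (eclipsed): H(0°)/H(0°) eclipsed 3.4; I(120°)/H(120°) eclipsed 6.0; Et(240°)/CH3(240°) eclipsed 14.2 → 23.6 kJ/mol.
B (staggered): Et(240°)/CH3(300°) gauche 3.5 → 3.5 kJ/mol.
C (staggered): I(120°)/CH3(60°) gauche 4.1 → 4.1 kJ/mol.
D (eclipsed): H(0°)/H(0°) eclipsed 3.4; I(120°)/CH3(120°) eclipsed 13.5; Et(240°)/H(240°) eclipsed 8.2 → 25.1 kJ/mol.
E (eclipsed): H(0°)/CH3(0°) eclipsed 6.0; I(120°)/H(120°) eclipsed 6.0; Et(240°)/H(240°) eclipsed 8.2 → 20.2 kJ/mol.
D has the highest total (25.1 kJ/mol).

D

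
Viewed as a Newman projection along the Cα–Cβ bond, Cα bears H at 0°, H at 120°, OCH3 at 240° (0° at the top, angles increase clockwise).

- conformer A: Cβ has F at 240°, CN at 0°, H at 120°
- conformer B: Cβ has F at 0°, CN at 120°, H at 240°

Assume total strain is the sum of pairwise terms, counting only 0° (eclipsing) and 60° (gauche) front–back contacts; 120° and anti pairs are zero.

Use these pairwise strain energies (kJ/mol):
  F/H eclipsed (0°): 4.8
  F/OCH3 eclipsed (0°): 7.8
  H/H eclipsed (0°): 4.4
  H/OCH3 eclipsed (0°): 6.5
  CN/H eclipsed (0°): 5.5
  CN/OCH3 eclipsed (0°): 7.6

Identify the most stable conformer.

A (eclipsed): H(0°)/CN(0°) eclipsed 5.5; H(120°)/H(120°) eclipsed 4.4; OCH3(240°)/F(240°) eclipsed 7.8 → 17.7 kJ/mol.
B (eclipsed): H(0°)/F(0°) eclipsed 4.8; H(120°)/CN(120°) eclipsed 5.5; OCH3(240°)/H(240°) eclipsed 6.5 → 16.8 kJ/mol.
B has the lowest total (16.8 kJ/mol).

B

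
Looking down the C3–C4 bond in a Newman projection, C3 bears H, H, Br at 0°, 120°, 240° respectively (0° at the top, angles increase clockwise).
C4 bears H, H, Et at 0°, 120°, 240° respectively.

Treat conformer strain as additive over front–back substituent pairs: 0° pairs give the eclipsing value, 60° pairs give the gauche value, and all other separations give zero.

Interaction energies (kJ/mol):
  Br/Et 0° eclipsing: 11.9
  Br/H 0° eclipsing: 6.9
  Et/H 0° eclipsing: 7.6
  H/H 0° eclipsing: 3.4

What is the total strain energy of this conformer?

18.7 kJ/mol

This conformer (eclipsed): H(0°)/H(0°) eclipsed 3.4; H(120°)/H(120°) eclipsed 3.4; Br(240°)/Et(240°) eclipsed 11.9 → 18.7 kJ/mol.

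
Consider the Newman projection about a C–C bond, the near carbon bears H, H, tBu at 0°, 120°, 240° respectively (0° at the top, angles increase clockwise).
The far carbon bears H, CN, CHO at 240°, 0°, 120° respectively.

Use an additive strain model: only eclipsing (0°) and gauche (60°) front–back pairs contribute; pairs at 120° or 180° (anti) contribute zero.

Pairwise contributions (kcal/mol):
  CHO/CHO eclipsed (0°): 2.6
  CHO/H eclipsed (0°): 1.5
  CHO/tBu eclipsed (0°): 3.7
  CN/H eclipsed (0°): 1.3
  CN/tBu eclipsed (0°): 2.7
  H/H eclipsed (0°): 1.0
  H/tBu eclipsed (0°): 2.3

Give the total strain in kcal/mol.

5.1 kcal/mol

This conformer (eclipsed): H–CN eclipsed, H–CHO eclipsed, tBu–H eclipsed; 1.3 + 1.5 + 2.3 = 5.1 kcal/mol.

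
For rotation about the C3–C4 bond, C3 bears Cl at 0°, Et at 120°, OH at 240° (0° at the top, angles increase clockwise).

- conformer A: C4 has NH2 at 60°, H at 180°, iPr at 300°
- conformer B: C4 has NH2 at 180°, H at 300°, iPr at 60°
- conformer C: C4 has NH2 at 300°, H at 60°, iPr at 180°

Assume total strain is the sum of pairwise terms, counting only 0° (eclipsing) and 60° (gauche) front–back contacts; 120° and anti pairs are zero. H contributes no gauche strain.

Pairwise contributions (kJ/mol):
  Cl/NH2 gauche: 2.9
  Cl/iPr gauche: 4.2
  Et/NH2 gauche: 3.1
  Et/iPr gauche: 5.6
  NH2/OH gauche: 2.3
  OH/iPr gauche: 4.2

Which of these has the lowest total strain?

A is staggered. Cl at 0° is gauche with NH2 at 60° (2.9); Cl at 0° is gauche with iPr at 300° (4.2); Et at 120° is gauche with NH2 at 60° (3.1); OH at 240° is gauche with iPr at 300° (4.2). Total 14.4 kJ/mol.
B is staggered. Cl at 0° is gauche with iPr at 60° (4.2); Et at 120° is gauche with NH2 at 180° (3.1); Et at 120° is gauche with iPr at 60° (5.6); OH at 240° is gauche with NH2 at 180° (2.3). Total 15.2 kJ/mol.
C is staggered. Cl at 0° is gauche with NH2 at 300° (2.9); Et at 120° is gauche with iPr at 180° (5.6); OH at 240° is gauche with NH2 at 300° (2.3); OH at 240° is gauche with iPr at 180° (4.2). Total 15.0 kJ/mol.
A has the lowest total (14.4 kJ/mol).

A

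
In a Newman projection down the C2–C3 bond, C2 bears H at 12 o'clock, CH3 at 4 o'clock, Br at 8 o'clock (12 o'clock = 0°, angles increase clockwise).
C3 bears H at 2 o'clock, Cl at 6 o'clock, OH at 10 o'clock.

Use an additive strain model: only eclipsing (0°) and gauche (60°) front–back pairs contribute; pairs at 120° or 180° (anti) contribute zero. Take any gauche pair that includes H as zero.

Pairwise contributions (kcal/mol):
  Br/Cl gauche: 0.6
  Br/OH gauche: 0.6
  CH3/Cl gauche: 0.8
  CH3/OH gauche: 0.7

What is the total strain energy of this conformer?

This conformer (staggered): CH3(120°)/Cl(180°) gauche 0.8; Br(240°)/Cl(180°) gauche 0.6; Br(240°)/OH(300°) gauche 0.6 → 2.0 kcal/mol.

2.0 kcal/mol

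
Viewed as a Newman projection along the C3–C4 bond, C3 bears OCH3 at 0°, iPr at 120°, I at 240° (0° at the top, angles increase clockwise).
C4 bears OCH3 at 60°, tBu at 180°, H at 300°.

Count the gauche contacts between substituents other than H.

Non-H gauche pairs: OCH3(0°)/OCH3(60°); iPr(120°)/OCH3(60°); iPr(120°)/tBu(180°); I(240°)/tBu(180°) — 4 interactions.

4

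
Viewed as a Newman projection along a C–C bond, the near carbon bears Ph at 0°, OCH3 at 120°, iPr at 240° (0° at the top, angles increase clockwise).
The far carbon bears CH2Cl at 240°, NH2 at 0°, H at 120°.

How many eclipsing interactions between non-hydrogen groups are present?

2

Non-H eclipsing pairs: Ph(0°)/NH2(0°); iPr(240°)/CH2Cl(240°) — 2 interactions.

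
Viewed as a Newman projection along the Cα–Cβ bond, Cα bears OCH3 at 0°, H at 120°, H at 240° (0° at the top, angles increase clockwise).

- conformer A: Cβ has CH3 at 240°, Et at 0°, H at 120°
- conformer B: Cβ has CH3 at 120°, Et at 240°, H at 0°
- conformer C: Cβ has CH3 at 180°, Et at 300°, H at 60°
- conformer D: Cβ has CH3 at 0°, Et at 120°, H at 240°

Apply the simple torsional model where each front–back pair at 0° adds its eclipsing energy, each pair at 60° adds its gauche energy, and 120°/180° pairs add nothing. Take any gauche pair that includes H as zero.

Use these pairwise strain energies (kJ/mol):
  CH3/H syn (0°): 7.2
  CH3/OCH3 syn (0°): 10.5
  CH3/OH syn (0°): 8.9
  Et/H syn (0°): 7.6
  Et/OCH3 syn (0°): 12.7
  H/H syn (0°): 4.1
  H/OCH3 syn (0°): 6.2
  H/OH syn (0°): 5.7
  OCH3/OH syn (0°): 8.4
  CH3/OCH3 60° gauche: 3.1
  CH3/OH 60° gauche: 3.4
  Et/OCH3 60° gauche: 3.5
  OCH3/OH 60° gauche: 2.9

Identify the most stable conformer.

A is eclipsed. OCH3 at 0° is eclipsed with Et at 0° (12.7); H at 120° is eclipsed with H at 120° (4.1); H at 240° is eclipsed with CH3 at 240° (7.2). Total 24.0 kJ/mol.
B is eclipsed. OCH3 at 0° is eclipsed with H at 0° (6.2); H at 120° is eclipsed with CH3 at 120° (7.2); H at 240° is eclipsed with Et at 240° (7.6). Total 21.0 kJ/mol.
C is staggered. OCH3 at 0° is gauche with Et at 300° (3.5). Total 3.5 kJ/mol.
D is eclipsed. OCH3 at 0° is eclipsed with CH3 at 0° (10.5); H at 120° is eclipsed with Et at 120° (7.6); H at 240° is eclipsed with H at 240° (4.1). Total 22.2 kJ/mol.
C has the lowest total (3.5 kJ/mol).

C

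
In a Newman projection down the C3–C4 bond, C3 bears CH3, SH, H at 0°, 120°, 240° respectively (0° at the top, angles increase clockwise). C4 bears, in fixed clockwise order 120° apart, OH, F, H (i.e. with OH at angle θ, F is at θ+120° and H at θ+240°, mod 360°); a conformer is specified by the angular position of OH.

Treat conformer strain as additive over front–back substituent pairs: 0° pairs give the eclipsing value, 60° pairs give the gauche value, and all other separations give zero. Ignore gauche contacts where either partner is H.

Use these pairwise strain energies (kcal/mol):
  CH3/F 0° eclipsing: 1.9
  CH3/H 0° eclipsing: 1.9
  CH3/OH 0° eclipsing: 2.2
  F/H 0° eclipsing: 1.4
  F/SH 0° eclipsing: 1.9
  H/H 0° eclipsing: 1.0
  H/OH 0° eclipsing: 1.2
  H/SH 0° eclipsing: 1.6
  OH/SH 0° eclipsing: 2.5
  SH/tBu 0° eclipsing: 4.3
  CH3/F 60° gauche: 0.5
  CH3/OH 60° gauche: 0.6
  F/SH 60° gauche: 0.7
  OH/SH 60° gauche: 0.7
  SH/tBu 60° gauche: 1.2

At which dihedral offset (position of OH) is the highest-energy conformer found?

OH at 0° (eclipsed): CH3–OH eclipsed, SH–F eclipsed, H–H eclipsed; 2.2 + 1.9 + 1.0 = 5.1 kcal/mol.
OH at 60° (staggered): CH3–OH gauche, SH–OH gauche, SH–F gauche; 0.6 + 0.7 + 0.7 = 2.0 kcal/mol.
OH at 120° (eclipsed): CH3–H eclipsed, SH–OH eclipsed, H–F eclipsed; 1.9 + 2.5 + 1.4 = 5.8 kcal/mol.
OH at 180° (staggered): CH3–F gauche, SH–OH gauche; 0.5 + 0.7 = 1.2 kcal/mol.
OH at 240° (eclipsed): CH3–F eclipsed, SH–H eclipsed, H–OH eclipsed; 1.9 + 1.6 + 1.2 = 4.7 kcal/mol.
OH at 300° (staggered): CH3–OH gauche, CH3–F gauche, SH–F gauche; 0.6 + 0.5 + 0.7 = 1.8 kcal/mol.
The maximum (5.8 kcal/mol) occurs with OH at 120°.

120°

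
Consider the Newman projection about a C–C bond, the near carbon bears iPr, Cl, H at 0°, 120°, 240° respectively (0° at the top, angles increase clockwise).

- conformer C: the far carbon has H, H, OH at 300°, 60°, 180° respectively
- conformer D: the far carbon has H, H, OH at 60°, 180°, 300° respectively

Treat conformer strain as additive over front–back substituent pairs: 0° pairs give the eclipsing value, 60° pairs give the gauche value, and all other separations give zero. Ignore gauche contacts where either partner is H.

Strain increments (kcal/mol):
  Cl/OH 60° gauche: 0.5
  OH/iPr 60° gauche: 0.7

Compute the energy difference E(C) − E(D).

-0.2 kcal/mol

C (staggered): Cl(120°)/OH(180°) gauche 0.5 → 0.5 kcal/mol.
D (staggered): iPr(0°)/OH(300°) gauche 0.7 → 0.7 kcal/mol.
E(C) − E(D) = 0.5 − 0.7 = -0.2 kcal/mol.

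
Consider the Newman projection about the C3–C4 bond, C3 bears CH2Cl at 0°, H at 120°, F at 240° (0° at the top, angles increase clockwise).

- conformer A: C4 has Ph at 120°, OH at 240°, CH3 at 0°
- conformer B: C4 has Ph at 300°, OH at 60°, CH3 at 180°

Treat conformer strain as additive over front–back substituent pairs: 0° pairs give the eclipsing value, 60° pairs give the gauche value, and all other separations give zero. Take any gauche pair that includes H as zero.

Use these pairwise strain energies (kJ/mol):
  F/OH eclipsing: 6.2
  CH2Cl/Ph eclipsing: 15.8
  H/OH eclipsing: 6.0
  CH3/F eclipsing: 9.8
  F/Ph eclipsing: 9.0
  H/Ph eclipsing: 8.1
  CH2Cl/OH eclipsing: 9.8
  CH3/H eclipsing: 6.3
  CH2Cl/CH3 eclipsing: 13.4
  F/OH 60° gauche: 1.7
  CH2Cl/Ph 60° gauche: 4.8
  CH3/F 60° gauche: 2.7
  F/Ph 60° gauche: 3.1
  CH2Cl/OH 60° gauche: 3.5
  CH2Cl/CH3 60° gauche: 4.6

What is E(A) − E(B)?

+13.6 kJ/mol

A (eclipsed): CH2Cl(0°)/CH3(0°) eclipsed 13.4; H(120°)/Ph(120°) eclipsed 8.1; F(240°)/OH(240°) eclipsed 6.2 → 27.7 kJ/mol.
B (staggered): CH2Cl(0°)/Ph(300°) gauche 4.8; CH2Cl(0°)/OH(60°) gauche 3.5; F(240°)/Ph(300°) gauche 3.1; F(240°)/CH3(180°) gauche 2.7 → 14.1 kJ/mol.
E(A) − E(B) = 27.7 − 14.1 = +13.6 kJ/mol.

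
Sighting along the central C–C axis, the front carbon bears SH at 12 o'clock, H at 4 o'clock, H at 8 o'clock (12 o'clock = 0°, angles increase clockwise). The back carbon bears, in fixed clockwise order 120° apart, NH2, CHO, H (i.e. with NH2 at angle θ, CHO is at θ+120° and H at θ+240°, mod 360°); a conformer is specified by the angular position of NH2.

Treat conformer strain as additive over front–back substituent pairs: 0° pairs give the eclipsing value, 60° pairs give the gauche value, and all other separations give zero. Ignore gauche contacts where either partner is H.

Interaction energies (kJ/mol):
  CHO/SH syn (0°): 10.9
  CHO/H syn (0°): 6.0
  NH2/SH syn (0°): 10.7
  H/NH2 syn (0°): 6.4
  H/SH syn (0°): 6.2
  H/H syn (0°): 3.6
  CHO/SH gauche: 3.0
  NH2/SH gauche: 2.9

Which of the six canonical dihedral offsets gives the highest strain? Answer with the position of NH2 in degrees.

NH2 at 0° is eclipsed. SH at 0° is eclipsed with NH2 at 0° (10.7); H at 120° is eclipsed with CHO at 120° (6.0); H at 240° is eclipsed with H at 240° (3.6). Total 20.3 kJ/mol.
NH2 at 60° is staggered. SH at 0° is gauche with NH2 at 60° (2.9). Total 2.9 kJ/mol.
NH2 at 120° is eclipsed. SH at 0° is eclipsed with H at 0° (6.2); H at 120° is eclipsed with NH2 at 120° (6.4); H at 240° is eclipsed with CHO at 240° (6.0). Total 18.6 kJ/mol.
NH2 at 180° is staggered. SH at 0° is gauche with CHO at 300° (3.0). Total 3.0 kJ/mol.
NH2 at 240° is eclipsed. SH at 0° is eclipsed with CHO at 0° (10.9); H at 120° is eclipsed with H at 120° (3.6); H at 240° is eclipsed with NH2 at 240° (6.4). Total 20.9 kJ/mol.
NH2 at 300° is staggered. SH at 0° is gauche with NH2 at 300° (2.9); SH at 0° is gauche with CHO at 60° (3.0). Total 5.9 kJ/mol.
The maximum (20.9 kJ/mol) occurs with NH2 at 240°.

240°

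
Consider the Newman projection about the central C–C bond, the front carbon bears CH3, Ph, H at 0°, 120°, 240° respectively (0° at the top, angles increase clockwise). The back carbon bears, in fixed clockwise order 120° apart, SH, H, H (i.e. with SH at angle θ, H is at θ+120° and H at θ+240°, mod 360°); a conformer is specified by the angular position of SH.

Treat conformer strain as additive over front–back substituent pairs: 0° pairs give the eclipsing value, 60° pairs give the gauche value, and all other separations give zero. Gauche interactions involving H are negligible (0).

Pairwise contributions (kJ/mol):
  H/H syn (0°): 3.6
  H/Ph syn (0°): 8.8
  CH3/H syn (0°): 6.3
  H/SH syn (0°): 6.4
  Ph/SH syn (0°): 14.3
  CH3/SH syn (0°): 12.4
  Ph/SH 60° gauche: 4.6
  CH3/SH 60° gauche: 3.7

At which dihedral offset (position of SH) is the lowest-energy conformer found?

300°

SH at 0° (eclipsed): CH3(0°)/SH(0°) eclipsed 12.4; Ph(120°)/H(120°) eclipsed 8.8; H(240°)/H(240°) eclipsed 3.6 → 24.8 kJ/mol.
SH at 60° (staggered): CH3(0°)/SH(60°) gauche 3.7; Ph(120°)/SH(60°) gauche 4.6 → 8.3 kJ/mol.
SH at 120° (eclipsed): CH3(0°)/H(0°) eclipsed 6.3; Ph(120°)/SH(120°) eclipsed 14.3; H(240°)/H(240°) eclipsed 3.6 → 24.2 kJ/mol.
SH at 180° (staggered): Ph(120°)/SH(180°) gauche 4.6 → 4.6 kJ/mol.
SH at 240° (eclipsed): CH3(0°)/H(0°) eclipsed 6.3; Ph(120°)/H(120°) eclipsed 8.8; H(240°)/SH(240°) eclipsed 6.4 → 21.5 kJ/mol.
SH at 300° (staggered): CH3(0°)/SH(300°) gauche 3.7 → 3.7 kJ/mol.
The minimum (3.7 kJ/mol) occurs with SH at 300°.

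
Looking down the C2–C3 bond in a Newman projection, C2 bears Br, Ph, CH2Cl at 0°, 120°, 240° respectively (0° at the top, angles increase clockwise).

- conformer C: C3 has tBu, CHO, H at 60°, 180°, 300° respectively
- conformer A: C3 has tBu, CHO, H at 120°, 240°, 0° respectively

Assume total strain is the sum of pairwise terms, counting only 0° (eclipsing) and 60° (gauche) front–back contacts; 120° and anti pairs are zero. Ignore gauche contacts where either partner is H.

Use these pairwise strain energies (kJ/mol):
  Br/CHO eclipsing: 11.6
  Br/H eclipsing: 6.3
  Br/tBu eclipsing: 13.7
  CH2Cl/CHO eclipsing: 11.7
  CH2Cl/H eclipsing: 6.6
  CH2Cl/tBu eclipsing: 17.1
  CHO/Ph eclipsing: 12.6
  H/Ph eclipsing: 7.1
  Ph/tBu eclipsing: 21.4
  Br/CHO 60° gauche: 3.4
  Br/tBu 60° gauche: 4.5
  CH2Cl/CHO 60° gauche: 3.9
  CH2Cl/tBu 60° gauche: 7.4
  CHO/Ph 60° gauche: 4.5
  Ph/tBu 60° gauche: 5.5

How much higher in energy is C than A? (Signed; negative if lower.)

-21.0 kJ/mol

C (staggered): Br–tBu gauche, Ph–tBu gauche, Ph–CHO gauche, CH2Cl–CHO gauche; 4.5 + 5.5 + 4.5 + 3.9 = 18.4 kJ/mol.
A (eclipsed): Br–H eclipsed, Ph–tBu eclipsed, CH2Cl–CHO eclipsed; 6.3 + 21.4 + 11.7 = 39.4 kJ/mol.
E(C) − E(A) = 18.4 − 39.4 = -21.0 kJ/mol.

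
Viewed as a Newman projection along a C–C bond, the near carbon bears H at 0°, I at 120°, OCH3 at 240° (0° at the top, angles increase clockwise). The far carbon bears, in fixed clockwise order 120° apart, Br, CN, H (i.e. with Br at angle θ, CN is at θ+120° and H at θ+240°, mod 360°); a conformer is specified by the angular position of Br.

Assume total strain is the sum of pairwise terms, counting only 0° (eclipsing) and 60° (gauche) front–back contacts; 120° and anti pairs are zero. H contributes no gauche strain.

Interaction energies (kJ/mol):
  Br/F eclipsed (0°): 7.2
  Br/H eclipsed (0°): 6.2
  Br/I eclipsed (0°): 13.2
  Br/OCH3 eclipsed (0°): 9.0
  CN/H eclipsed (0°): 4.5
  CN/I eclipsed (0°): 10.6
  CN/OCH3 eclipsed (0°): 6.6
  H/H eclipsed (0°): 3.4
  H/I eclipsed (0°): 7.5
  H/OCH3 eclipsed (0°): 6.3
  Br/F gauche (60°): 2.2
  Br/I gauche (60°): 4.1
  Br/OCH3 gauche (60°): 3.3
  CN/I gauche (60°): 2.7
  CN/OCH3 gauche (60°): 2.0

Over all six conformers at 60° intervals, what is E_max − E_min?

17.2 kJ/mol

Br at 0° (eclipsed): H–Br eclipsed, I–CN eclipsed, OCH3–H eclipsed; 6.2 + 10.6 + 6.3 = 23.1 kJ/mol.
Br at 60° (staggered): I–Br gauche, I–CN gauche, OCH3–CN gauche; 4.1 + 2.7 + 2.0 = 8.8 kJ/mol.
Br at 120° (eclipsed): H–H eclipsed, I–Br eclipsed, OCH3–CN eclipsed; 3.4 + 13.2 + 6.6 = 23.2 kJ/mol.
Br at 180° (staggered): I–Br gauche, OCH3–Br gauche, OCH3–CN gauche; 4.1 + 3.3 + 2.0 = 9.4 kJ/mol.
Br at 240° (eclipsed): H–CN eclipsed, I–H eclipsed, OCH3–Br eclipsed; 4.5 + 7.5 + 9.0 = 21.0 kJ/mol.
Br at 300° (staggered): I–CN gauche, OCH3–Br gauche; 2.7 + 3.3 = 6.0 kJ/mol.
Max at 120° (23.2 kJ/mol), min at 300° (6.0 kJ/mol); barrier = 17.2 kJ/mol.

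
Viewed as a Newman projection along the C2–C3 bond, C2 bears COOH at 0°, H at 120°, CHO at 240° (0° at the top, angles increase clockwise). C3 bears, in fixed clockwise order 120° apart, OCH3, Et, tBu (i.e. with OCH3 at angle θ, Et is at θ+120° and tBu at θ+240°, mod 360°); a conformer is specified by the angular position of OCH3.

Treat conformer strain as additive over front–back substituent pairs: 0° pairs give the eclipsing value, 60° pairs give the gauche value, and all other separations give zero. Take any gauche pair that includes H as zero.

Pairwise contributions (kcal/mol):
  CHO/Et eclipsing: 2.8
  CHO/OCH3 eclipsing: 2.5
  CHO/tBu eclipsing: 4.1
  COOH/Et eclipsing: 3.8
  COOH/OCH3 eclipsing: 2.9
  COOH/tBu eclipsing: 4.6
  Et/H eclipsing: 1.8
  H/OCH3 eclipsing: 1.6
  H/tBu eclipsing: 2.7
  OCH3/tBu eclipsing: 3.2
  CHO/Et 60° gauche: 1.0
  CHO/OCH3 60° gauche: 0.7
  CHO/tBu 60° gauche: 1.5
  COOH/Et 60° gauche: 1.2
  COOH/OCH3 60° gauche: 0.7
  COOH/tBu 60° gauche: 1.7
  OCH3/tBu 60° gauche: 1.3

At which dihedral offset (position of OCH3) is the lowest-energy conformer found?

300°

OCH3 at 0° (eclipsed): COOH–OCH3 eclipsed, H–Et eclipsed, CHO–tBu eclipsed; 2.9 + 1.8 + 4.1 = 8.8 kcal/mol.
OCH3 at 60° (staggered): COOH–OCH3 gauche, COOH–tBu gauche, CHO–Et gauche, CHO–tBu gauche; 0.7 + 1.7 + 1.0 + 1.5 = 4.9 kcal/mol.
OCH3 at 120° (eclipsed): COOH–tBu eclipsed, H–OCH3 eclipsed, CHO–Et eclipsed; 4.6 + 1.6 + 2.8 = 9.0 kcal/mol.
OCH3 at 180° (staggered): COOH–Et gauche, COOH–tBu gauche, CHO–OCH3 gauche, CHO–Et gauche; 1.2 + 1.7 + 0.7 + 1.0 = 4.6 kcal/mol.
OCH3 at 240° (eclipsed): COOH–Et eclipsed, H–tBu eclipsed, CHO–OCH3 eclipsed; 3.8 + 2.7 + 2.5 = 9.0 kcal/mol.
OCH3 at 300° (staggered): COOH–OCH3 gauche, COOH–Et gauche, CHO–OCH3 gauche, CHO–tBu gauche; 0.7 + 1.2 + 0.7 + 1.5 = 4.1 kcal/mol.
The minimum (4.1 kcal/mol) occurs with OCH3 at 300°.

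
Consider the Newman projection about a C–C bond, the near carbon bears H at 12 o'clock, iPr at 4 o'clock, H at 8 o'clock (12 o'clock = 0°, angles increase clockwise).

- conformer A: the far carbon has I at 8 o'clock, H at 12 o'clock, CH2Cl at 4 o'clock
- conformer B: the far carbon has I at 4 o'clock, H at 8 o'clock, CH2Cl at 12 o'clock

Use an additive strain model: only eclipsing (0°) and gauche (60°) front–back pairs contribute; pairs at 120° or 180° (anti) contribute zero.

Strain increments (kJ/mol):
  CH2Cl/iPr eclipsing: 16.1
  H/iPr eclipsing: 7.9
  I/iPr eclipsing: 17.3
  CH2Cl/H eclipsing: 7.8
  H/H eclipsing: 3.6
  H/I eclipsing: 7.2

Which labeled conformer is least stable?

B

A (eclipsed): H–H eclipsed, iPr–CH2Cl eclipsed, H–I eclipsed; 3.6 + 16.1 + 7.2 = 26.9 kJ/mol.
B (eclipsed): H–CH2Cl eclipsed, iPr–I eclipsed, H–H eclipsed; 7.8 + 17.3 + 3.6 = 28.7 kJ/mol.
B has the highest total (28.7 kJ/mol).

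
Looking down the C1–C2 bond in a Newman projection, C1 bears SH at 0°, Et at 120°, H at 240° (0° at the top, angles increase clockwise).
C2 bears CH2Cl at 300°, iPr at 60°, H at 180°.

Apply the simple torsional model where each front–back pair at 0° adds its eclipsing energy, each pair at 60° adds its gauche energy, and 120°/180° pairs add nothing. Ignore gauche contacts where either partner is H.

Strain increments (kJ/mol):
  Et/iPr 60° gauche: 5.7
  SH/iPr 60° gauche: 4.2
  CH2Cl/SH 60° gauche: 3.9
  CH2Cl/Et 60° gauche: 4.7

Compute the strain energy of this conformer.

This conformer is staggered. SH at 0° is gauche with CH2Cl at 300° (3.9); SH at 0° is gauche with iPr at 60° (4.2); Et at 120° is gauche with iPr at 60° (5.7). Total 13.8 kJ/mol.

13.8 kJ/mol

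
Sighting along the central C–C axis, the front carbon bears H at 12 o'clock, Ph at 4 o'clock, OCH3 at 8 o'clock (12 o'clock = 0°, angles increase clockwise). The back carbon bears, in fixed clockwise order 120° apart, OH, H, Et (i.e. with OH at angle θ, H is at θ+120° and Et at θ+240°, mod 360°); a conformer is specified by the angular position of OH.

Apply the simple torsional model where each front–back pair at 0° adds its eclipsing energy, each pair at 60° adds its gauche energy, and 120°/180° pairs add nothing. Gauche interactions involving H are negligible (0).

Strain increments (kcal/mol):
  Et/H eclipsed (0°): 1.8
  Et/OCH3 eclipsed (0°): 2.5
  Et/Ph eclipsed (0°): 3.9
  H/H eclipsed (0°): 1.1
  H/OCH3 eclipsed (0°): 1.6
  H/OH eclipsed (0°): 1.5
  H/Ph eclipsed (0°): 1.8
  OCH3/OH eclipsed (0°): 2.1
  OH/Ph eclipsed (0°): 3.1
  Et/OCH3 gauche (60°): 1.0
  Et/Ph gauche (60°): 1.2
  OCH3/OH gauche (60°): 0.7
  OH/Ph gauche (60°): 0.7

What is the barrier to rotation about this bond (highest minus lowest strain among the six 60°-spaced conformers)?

OH at 0° (eclipsed): H–OH eclipsed, Ph–H eclipsed, OCH3–Et eclipsed; 1.5 + 1.8 + 2.5 = 5.8 kcal/mol.
OH at 60° (staggered): Ph–OH gauche, OCH3–Et gauche; 0.7 + 1.0 = 1.7 kcal/mol.
OH at 120° (eclipsed): H–Et eclipsed, Ph–OH eclipsed, OCH3–H eclipsed; 1.8 + 3.1 + 1.6 = 6.5 kcal/mol.
OH at 180° (staggered): Ph–OH gauche, Ph–Et gauche, OCH3–OH gauche; 0.7 + 1.2 + 0.7 = 2.6 kcal/mol.
OH at 240° (eclipsed): H–H eclipsed, Ph–Et eclipsed, OCH3–OH eclipsed; 1.1 + 3.9 + 2.1 = 7.1 kcal/mol.
OH at 300° (staggered): Ph–Et gauche, OCH3–OH gauche, OCH3–Et gauche; 1.2 + 0.7 + 1.0 = 2.9 kcal/mol.
Max at 240° (7.1 kcal/mol), min at 60° (1.7 kcal/mol); barrier = 5.4 kcal/mol.

5.4 kcal/mol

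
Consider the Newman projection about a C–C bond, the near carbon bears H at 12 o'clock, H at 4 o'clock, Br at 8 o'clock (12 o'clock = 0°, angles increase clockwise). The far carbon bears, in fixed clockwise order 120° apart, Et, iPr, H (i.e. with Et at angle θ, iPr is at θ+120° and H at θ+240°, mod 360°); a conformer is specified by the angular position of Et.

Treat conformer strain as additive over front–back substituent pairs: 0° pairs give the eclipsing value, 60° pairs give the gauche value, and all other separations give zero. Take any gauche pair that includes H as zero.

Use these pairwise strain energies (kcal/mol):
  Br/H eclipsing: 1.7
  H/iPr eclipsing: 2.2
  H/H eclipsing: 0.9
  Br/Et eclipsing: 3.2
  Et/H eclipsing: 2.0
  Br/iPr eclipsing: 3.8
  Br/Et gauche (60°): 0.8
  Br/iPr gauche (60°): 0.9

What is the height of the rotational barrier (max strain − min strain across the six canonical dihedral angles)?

Et at 0° (eclipsed): H(0°)/Et(0°) eclipsed 2.0; H(120°)/iPr(120°) eclipsed 2.2; Br(240°)/H(240°) eclipsed 1.7 → 5.9 kcal/mol.
Et at 60° (staggered): Br(240°)/iPr(180°) gauche 0.9 → 0.9 kcal/mol.
Et at 120° (eclipsed): H(0°)/H(0°) eclipsed 0.9; H(120°)/Et(120°) eclipsed 2.0; Br(240°)/iPr(240°) eclipsed 3.8 → 6.7 kcal/mol.
Et at 180° (staggered): Br(240°)/Et(180°) gauche 0.8; Br(240°)/iPr(300°) gauche 0.9 → 1.7 kcal/mol.
Et at 240° (eclipsed): H(0°)/iPr(0°) eclipsed 2.2; H(120°)/H(120°) eclipsed 0.9; Br(240°)/Et(240°) eclipsed 3.2 → 6.3 kcal/mol.
Et at 300° (staggered): Br(240°)/Et(300°) gauche 0.8 → 0.8 kcal/mol.
Max at 120° (6.7 kcal/mol), min at 300° (0.8 kcal/mol); barrier = 5.9 kcal/mol.

5.9 kcal/mol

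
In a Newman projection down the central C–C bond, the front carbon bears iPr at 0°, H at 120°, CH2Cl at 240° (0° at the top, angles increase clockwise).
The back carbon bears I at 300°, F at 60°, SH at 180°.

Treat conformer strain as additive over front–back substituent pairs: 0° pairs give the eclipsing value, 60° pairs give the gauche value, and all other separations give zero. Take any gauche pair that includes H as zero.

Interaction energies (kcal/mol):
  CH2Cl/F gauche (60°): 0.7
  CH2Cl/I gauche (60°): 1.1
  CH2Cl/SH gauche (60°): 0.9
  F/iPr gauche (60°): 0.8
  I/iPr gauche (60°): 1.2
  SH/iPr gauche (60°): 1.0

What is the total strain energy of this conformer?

4.0 kcal/mol

This conformer is staggered. iPr at 0° is gauche with I at 300° (1.2); iPr at 0° is gauche with F at 60° (0.8); CH2Cl at 240° is gauche with I at 300° (1.1); CH2Cl at 240° is gauche with SH at 180° (0.9). Total 4.0 kcal/mol.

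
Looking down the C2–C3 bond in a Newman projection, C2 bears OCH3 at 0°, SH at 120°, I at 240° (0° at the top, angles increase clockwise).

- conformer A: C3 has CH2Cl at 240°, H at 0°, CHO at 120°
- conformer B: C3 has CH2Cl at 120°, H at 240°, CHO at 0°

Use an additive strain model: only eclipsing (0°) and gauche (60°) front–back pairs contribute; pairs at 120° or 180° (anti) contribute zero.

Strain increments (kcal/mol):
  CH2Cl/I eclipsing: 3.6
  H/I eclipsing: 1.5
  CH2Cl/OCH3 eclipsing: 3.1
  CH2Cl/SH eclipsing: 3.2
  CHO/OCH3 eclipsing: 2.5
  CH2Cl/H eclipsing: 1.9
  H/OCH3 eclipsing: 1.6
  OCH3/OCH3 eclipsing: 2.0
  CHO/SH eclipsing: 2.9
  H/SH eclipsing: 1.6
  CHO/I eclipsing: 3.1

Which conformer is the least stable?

A

A is eclipsed. OCH3 at 0° is eclipsed with H at 0° (1.6); SH at 120° is eclipsed with CHO at 120° (2.9); I at 240° is eclipsed with CH2Cl at 240° (3.6). Total 8.1 kcal/mol.
B is eclipsed. OCH3 at 0° is eclipsed with CHO at 0° (2.5); SH at 120° is eclipsed with CH2Cl at 120° (3.2); I at 240° is eclipsed with H at 240° (1.5). Total 7.2 kcal/mol.
A has the highest total (8.1 kcal/mol).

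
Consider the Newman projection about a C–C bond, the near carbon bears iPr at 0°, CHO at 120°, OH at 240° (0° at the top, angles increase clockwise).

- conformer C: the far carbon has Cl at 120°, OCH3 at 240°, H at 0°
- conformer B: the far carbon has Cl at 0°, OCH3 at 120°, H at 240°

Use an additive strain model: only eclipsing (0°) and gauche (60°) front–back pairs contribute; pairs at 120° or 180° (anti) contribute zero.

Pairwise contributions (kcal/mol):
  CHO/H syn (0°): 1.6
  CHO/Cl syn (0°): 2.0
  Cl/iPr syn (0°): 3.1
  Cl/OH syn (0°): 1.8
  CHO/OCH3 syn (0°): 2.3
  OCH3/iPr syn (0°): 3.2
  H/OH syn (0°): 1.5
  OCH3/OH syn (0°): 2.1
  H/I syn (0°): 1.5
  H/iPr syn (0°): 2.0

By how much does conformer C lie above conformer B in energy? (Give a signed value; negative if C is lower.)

-0.8 kcal/mol

C (eclipsed): iPr–H eclipsed, CHO–Cl eclipsed, OH–OCH3 eclipsed; 2.0 + 2.0 + 2.1 = 6.1 kcal/mol.
B (eclipsed): iPr–Cl eclipsed, CHO–OCH3 eclipsed, OH–H eclipsed; 3.1 + 2.3 + 1.5 = 6.9 kcal/mol.
E(C) − E(B) = 6.1 − 6.9 = -0.8 kcal/mol.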